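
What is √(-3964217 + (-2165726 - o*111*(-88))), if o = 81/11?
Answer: I*√6058015 ≈ 2461.3*I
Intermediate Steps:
o = 81/11 (o = 81*(1/11) = 81/11 ≈ 7.3636)
√(-3964217 + (-2165726 - o*111*(-88))) = √(-3964217 + (-2165726 - (81/11)*111*(-88))) = √(-3964217 + (-2165726 - 8991*(-88)/11)) = √(-3964217 + (-2165726 - 1*(-71928))) = √(-3964217 + (-2165726 + 71928)) = √(-3964217 - 2093798) = √(-6058015) = I*√6058015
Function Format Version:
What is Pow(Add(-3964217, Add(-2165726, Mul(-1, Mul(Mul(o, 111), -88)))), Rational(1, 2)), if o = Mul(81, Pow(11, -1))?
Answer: Mul(I, Pow(6058015, Rational(1, 2))) ≈ Mul(2461.3, I)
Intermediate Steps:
o = Rational(81, 11) (o = Mul(81, Rational(1, 11)) = Rational(81, 11) ≈ 7.3636)
Pow(Add(-3964217, Add(-2165726, Mul(-1, Mul(Mul(o, 111), -88)))), Rational(1, 2)) = Pow(Add(-3964217, Add(-2165726, Mul(-1, Mul(Mul(Rational(81, 11), 111), -88)))), Rational(1, 2)) = Pow(Add(-3964217, Add(-2165726, Mul(-1, Mul(Rational(8991, 11), -88)))), Rational(1, 2)) = Pow(Add(-3964217, Add(-2165726, Mul(-1, -71928))), Rational(1, 2)) = Pow(Add(-3964217, Add(-2165726, 71928)), Rational(1, 2)) = Pow(Add(-3964217, -2093798), Rational(1, 2)) = Pow(-6058015, Rational(1, 2)) = Mul(I, Pow(6058015, Rational(1, 2)))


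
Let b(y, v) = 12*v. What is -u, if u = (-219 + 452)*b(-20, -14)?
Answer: 39144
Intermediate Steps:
u = -39144 (u = (-219 + 452)*(12*(-14)) = 233*(-168) = -39144)
-u = -1*(-39144) = 39144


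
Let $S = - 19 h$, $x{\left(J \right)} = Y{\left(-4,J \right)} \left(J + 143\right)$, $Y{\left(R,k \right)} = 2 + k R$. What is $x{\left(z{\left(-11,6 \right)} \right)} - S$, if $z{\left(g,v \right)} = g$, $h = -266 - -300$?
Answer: $6718$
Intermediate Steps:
$Y{\left(R,k \right)} = 2 + R k$
$h = 34$ ($h = -266 + 300 = 34$)
$x{\left(J \right)} = \left(2 - 4 J\right) \left(143 + J\right)$ ($x{\left(J \right)} = \left(2 - 4 J\right) \left(J + 143\right) = \left(2 - 4 J\right) \left(143 + J\right)$)
$S = -646$ ($S = \left(-19\right) 34 = -646$)
$x{\left(z{\left(-11,6 \right)} \right)} - S = \left(286 - -6270 - 4 \left(-11\right)^{2}\right) - -646 = \left(286 + 6270 - 484\right) + 646 = 6072 + 646 = 6718$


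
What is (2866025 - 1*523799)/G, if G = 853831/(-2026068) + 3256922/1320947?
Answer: 569869642880756136/497352722249 ≈ 1.1458e+6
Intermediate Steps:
G = 497352722249/243302586036 (G = 853831*(-1/2026068) + 3256922*(1/1320947) = -77621/184188 + 3256922/1320947 = 497352722249/243302586036 ≈ 2.0442)
(2866025 - 1*523799)/G = (2866025 - 1*523799)/(497352722249/243302586036) = (2866025 - 523799)*(243302586036/497352722249) = 2342226*(243302586036/497352722249) = 569869642880756136/497352722249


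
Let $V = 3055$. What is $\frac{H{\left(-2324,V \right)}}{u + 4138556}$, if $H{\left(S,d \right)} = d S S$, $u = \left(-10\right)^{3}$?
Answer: $\frac{4124995420}{1034389} \approx 3987.9$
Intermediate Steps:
$u = -1000$
$H{\left(S,d \right)} = d S^{2}$ ($H{\left(S,d \right)} = S d S = d S^{2}$)
$\frac{H{\left(-2324,V \right)}}{u + 4138556} = \frac{3055 \left(-2324\right)^{2}}{-1000 + 4138556} = \frac{3055 \cdot 5400976}{4137556} = 16499981680 \cdot \frac{1}{4137556} = \frac{4124995420}{1034389}$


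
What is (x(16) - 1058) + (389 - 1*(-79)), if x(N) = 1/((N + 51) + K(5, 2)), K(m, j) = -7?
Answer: -35399/60 ≈ -589.98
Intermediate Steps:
x(N) = 1/(44 + N) (x(N) = 1/((N + 51) - 7) = 1/((51 + N) - 7) = 1/(44 + N))
(x(16) - 1058) + (389 - 1*(-79)) = (1/(44 + 16) - 1058) + (389 - 1*(-79)) = (1/60 - 1058) + (389 + 79) = (1/60 - 1058) + 468 = -63479/60 + 468 = -35399/60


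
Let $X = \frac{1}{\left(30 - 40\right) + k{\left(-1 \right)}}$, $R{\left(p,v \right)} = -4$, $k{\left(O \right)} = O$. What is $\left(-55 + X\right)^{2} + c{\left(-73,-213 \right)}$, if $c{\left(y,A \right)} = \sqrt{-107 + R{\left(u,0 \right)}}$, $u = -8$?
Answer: $\frac{367236}{121} + i \sqrt{111} \approx 3035.0 + 10.536 i$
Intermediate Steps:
$X = - \frac{1}{11}$ ($X = \frac{1}{\left(30 - 40\right) - 1} = \frac{1}{-10 - 1} = \frac{1}{-11} = - \frac{1}{11} \approx -0.090909$)
$c{\left(y,A \right)} = i \sqrt{111}$ ($c{\left(y,A \right)} = \sqrt{-107 - 4} = \sqrt{-111} = i \sqrt{111}$)
$\left(-55 + X\right)^{2} + c{\left(-73,-213 \right)} = \left(-55 - \frac{1}{11}\right)^{2} + i \sqrt{111} = \left(- \frac{606}{11}\right)^{2} + i \sqrt{111} = \frac{367236}{121} + i \sqrt{111}$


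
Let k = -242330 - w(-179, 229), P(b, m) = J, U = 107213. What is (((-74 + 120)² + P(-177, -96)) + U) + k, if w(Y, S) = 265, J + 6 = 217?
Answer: -133055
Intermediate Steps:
J = 211 (J = -6 + 217 = 211)
P(b, m) = 211
k = -242595 (k = -242330 - 1*265 = -242330 - 265 = -242595)
(((-74 + 120)² + P(-177, -96)) + U) + k = (((-74 + 120)² + 211) + 107213) - 242595 = ((46² + 211) + 107213) - 242595 = ((2116 + 211) + 107213) - 242595 = (2327 + 107213) - 242595 = 109540 - 242595 = -133055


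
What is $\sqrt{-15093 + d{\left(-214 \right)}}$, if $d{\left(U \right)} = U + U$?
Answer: $i \sqrt{15521} \approx 124.58 i$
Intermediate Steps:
$d{\left(U \right)} = 2 U$
$\sqrt{-15093 + d{\left(-214 \right)}} = \sqrt{-15093 + 2 \left(-214\right)} = \sqrt{-15093 - 428} = \sqrt{-15521} = i \sqrt{15521}$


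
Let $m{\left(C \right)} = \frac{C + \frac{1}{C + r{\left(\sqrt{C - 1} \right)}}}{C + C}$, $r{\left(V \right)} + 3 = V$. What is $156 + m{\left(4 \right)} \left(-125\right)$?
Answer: $\frac{1621}{16} - \frac{125 \sqrt{3}}{16} \approx 87.781$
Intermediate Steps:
$r{\left(V \right)} = -3 + V$
$m{\left(C \right)} = \frac{C + \frac{1}{-3 + C + \sqrt{-1 + C}}}{2 C}$ ($m{\left(C \right)} = \frac{C + \frac{1}{C + \left(-3 + \sqrt{C - 1}\right)}}{C + C} = \frac{C + \frac{1}{C + \left(-3 + \sqrt{-1 + C}\right)}}{2 C} = \left(C + \frac{1}{-3 + C + \sqrt{-1 + C}}\right) \frac{1}{2 C} = \frac{C + \frac{1}{-3 + C + \sqrt{-1 + C}}}{2 C}$)
$156 + m{\left(4 \right)} \left(-125\right) = 156 + \frac{1 + 4^{2} + 4 \left(-3 + \sqrt{-1 + 4}\right)}{2 \cdot 4 \left(-3 + 4 + \sqrt{-1 + 4}\right)} \left(-125\right) = 156 + \frac{1}{2} \cdot \frac{1}{4} \frac{1}{-3 + 4 + \sqrt{3}} \left(1 + 16 + 4 \left(-3 + \sqrt{3}\right)\right) \left(-125\right) = 156 + \frac{1}{2} \cdot \frac{1}{4} \frac{1}{1 + \sqrt{3}} \left(1 + 16 - \left(12 - 4 \sqrt{3}\right)\right) \left(-125\right) = 156 + \frac{1}{2} \cdot \frac{1}{4} \frac{1}{1 + \sqrt{3}} \left(5 + 4 \sqrt{3}\right) \left(-125\right) = 156 + \frac{5 + 4 \sqrt{3}}{8 \left(1 + \sqrt{3}\right)} \left(-125\right) = 156 - \frac{125 \left(5 + 4 \sqrt{3}\right)}{8 \left(1 + \sqrt{3}\right)}$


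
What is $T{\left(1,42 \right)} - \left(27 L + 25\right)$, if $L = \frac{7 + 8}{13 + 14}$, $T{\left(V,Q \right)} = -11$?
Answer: $-51$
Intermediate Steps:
$L = \frac{5}{9}$ ($L = \frac{15}{27} = 15 \cdot \frac{1}{27} = \frac{5}{9} \approx 0.55556$)
$T{\left(1,42 \right)} - \left(27 L + 25\right) = -11 - \left(27 \cdot \frac{5}{9} + 25\right) = -11 - \left(15 + 25\right) = -11 - 40 = -51$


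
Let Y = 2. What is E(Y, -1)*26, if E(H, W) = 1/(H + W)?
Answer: 26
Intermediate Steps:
E(Y, -1)*26 = 26/(2 - 1) = 26/1 = 1*26 = 26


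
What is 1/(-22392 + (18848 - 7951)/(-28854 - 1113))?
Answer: -29967/671031961 ≈ -4.4658e-5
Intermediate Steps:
1/(-22392 + (18848 - 7951)/(-28854 - 1113)) = 1/(-22392 + 10897/(-29967)) = 1/(-22392 + 10897*(-1/29967)) = 1/(-22392 - 10897/29967) = 1/(-671031961/29967) = -29967/671031961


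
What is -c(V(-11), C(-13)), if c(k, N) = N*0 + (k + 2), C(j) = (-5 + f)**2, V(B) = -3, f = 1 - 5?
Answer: 1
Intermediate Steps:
f = -4
C(j) = 81 (C(j) = (-5 - 4)**2 = (-9)**2 = 81)
c(k, N) = 2 + k (c(k, N) = 0 + (2 + k) = 2 + k)
-c(V(-11), C(-13)) = -(2 - 3) = -1*(-1) = 1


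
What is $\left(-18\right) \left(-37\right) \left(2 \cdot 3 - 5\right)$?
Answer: $666$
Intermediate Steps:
$\left(-18\right) \left(-37\right) \left(2 \cdot 3 - 5\right) = 666 \left(6 - 5\right) = 666 \cdot 1 = 666$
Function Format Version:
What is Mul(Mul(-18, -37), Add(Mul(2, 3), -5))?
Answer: 666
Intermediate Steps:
Mul(Mul(-18, -37), Add(Mul(2, 3), -5)) = Mul(666, Add(6, -5)) = Mul(666, 1) = 666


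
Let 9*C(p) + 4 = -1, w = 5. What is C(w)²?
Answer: 25/81 ≈ 0.30864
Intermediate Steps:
C(p) = -5/9 (C(p) = -4/9 + (⅑)*(-1) = -4/9 - ⅑ = -5/9)
C(w)² = (-5/9)² = 25/81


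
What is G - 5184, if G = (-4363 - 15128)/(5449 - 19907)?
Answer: -74930781/14458 ≈ -5182.6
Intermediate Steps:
G = 19491/14458 (G = -19491/(-14458) = -19491*(-1/14458) = 19491/14458 ≈ 1.3481)
G - 5184 = 19491/14458 - 5184 = -74930781/14458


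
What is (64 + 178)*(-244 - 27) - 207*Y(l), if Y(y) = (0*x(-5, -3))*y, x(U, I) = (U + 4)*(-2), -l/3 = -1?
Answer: -65582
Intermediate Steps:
l = 3 (l = -3*(-1) = 3)
x(U, I) = -8 - 2*U (x(U, I) = (4 + U)*(-2) = -8 - 2*U)
Y(y) = 0 (Y(y) = (0*(-8 - 2*(-5)))*y = (0*(-8 + 10))*y = (0*2)*y = 0*y = 0)
(64 + 178)*(-244 - 27) - 207*Y(l) = (64 + 178)*(-244 - 27) - 207*0 = 242*(-271) + 0 = -65582 + 0 = -65582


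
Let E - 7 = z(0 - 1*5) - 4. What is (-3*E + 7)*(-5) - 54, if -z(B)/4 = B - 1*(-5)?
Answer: -44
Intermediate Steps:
z(B) = -20 - 4*B (z(B) = -4*(B - 1*(-5)) = -4*(B + 5) = -4*(5 + B) = -20 - 4*B)
E = 3 (E = 7 + ((-20 - 4*(0 - 1*5)) - 4) = 7 + ((-20 - 4*(0 - 5)) - 4) = 7 + ((-20 - 4*(-5)) - 4) = 7 + ((-20 + 20) - 4) = 7 + (0 - 4) = 7 - 4 = 3)
(-3*E + 7)*(-5) - 54 = (-3*3 + 7)*(-5) - 54 = (-9 + 7)*(-5) - 54 = -2*(-5) - 54 = 10 - 54 = -44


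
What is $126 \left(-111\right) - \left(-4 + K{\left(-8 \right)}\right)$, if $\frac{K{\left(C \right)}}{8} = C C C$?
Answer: $-9886$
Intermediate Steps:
$K{\left(C \right)} = 8 C^{3}$ ($K{\left(C \right)} = 8 C C C = 8 C^{2} C = 8 C^{3}$)
$126 \left(-111\right) - \left(-4 + K{\left(-8 \right)}\right) = 126 \left(-111\right) - \left(-4 + 8 \left(-8\right)^{3}\right) = -13986 - \left(-4 + 8 \left(-512\right)\right) = -13986 + \left(4 - -4096\right) = -13986 + \left(4 + 4096\right) = -13986 + 4100 = -9886$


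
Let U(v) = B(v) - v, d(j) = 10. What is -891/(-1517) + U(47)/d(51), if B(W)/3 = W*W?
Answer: 999077/1517 ≈ 658.59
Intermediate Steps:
B(W) = 3*W² (B(W) = 3*(W*W) = 3*W²)
U(v) = -v + 3*v² (U(v) = 3*v² - v = -v + 3*v²)
-891/(-1517) + U(47)/d(51) = -891/(-1517) + (47*(-1 + 3*47))/10 = -891*(-1/1517) + (47*(-1 + 141))*(⅒) = 891/1517 + (47*140)*(⅒) = 891/1517 + 6580*(⅒) = 891/1517 + 658 = 999077/1517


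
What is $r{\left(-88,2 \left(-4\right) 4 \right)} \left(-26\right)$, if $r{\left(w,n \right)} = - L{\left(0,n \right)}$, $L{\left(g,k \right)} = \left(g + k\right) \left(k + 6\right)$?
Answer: $21632$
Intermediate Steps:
$L{\left(g,k \right)} = \left(6 + k\right) \left(g + k\right)$ ($L{\left(g,k \right)} = \left(g + k\right) \left(6 + k\right) = \left(6 + k\right) \left(g + k\right)$)
$r{\left(w,n \right)} = - n^{2} - 6 n$ ($r{\left(w,n \right)} = - (n^{2} + 6 \cdot 0 + 6 n + 0 n) = - (n^{2} + 0 + 6 n + 0) = - (n^{2} + 6 n) = - n^{2} - 6 n$)
$r{\left(-88,2 \left(-4\right) 4 \right)} \left(-26\right) = 2 \left(-4\right) 4 \left(-6 - 2 \left(-4\right) 4\right) \left(-26\right) = \left(-8\right) 4 \left(-6 - \left(-8\right) 4\right) \left(-26\right) = - 32 \left(-6 - -32\right) \left(-26\right) = - 32 \left(-6 + 32\right) \left(-26\right) = \left(-32\right) 26 \left(-26\right) = \left(-832\right) \left(-26\right) = 21632$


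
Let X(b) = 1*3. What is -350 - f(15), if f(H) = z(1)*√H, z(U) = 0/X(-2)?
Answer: -350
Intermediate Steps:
X(b) = 3
z(U) = 0 (z(U) = 0/3 = 0*(⅓) = 0)
f(H) = 0 (f(H) = 0*√H = 0)
-350 - f(15) = -350 - 1*0 = -350 + 0 = -350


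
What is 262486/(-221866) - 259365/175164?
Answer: -17253728799/6477156004 ≈ -2.6638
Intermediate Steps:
262486/(-221866) - 259365/175164 = 262486*(-1/221866) - 259365*1/175164 = -131243/110933 - 86455/58388 = -17253728799/6477156004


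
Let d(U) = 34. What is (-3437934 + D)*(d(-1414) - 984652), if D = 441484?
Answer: 2950358606100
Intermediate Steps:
(-3437934 + D)*(d(-1414) - 984652) = (-3437934 + 441484)*(34 - 984652) = -2996450*(-984618) = 2950358606100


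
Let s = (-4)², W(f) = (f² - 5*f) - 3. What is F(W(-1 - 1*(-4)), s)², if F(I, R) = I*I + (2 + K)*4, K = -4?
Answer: 5329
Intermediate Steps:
W(f) = -3 + f² - 5*f
s = 16
F(I, R) = -8 + I² (F(I, R) = I*I + (2 - 4)*4 = I² - 2*4 = I² - 8 = -8 + I²)
F(W(-1 - 1*(-4)), s)² = (-8 + (-3 + (-1 - 1*(-4))² - 5*(-1 - 1*(-4)))²)² = (-8 + (-3 + (-1 + 4)² - 5*(-1 + 4))²)² = (-8 + (-3 + 3² - 5*3)²)² = (-8 + (-3 + 9 - 15)²)² = (-8 + (-9)²)² = (-8 + 81)² = 73² = 5329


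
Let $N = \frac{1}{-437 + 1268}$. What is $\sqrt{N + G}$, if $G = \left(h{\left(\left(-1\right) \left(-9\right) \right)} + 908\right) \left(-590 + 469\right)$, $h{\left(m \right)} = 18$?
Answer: $\frac{5 i \sqrt{3094983879}}{831} \approx 334.73 i$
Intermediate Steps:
$G = -112046$ ($G = \left(18 + 908\right) \left(-590 + 469\right) = 926 \left(-121\right) = -112046$)
$N = \frac{1}{831} \approx 0.0012034$
$\sqrt{N + G} = \sqrt{\frac{1}{831} - 112046} = \sqrt{- \frac{93110225}{831}} = \frac{5 i \sqrt{3094983879}}{831}$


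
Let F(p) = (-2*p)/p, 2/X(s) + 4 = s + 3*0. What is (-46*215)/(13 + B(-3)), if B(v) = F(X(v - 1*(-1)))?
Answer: -9890/11 ≈ -899.09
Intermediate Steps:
X(s) = 2/(-4 + s) (X(s) = 2/(-4 + (s + 3*0)) = 2/(-4 + (s + 0)) = 2/(-4 + s))
F(p) = -2
B(v) = -2
(-46*215)/(13 + B(-3)) = (-46*215)/(13 - 2) = -9890/11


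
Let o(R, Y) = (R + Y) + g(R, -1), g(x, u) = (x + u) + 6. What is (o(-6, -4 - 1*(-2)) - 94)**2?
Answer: 10609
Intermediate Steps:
g(x, u) = 6 + u + x (g(x, u) = (u + x) + 6 = 6 + u + x)
o(R, Y) = 5 + Y + 2*R (o(R, Y) = (R + Y) + (6 - 1 + R) = (R + Y) + (5 + R) = 5 + Y + 2*R)
(o(-6, -4 - 1*(-2)) - 94)**2 = ((5 + (-4 - 1*(-2)) + 2*(-6)) - 94)**2 = ((5 + (-4 + 2) - 12) - 94)**2 = ((5 - 2 - 12) - 94)**2 = (-9 - 94)**2 = (-103)**2 = 10609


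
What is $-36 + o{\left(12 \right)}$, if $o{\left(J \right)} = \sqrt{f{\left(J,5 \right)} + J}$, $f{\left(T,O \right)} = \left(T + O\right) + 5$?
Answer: $-36 + \sqrt{34} \approx -30.169$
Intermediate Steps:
$f{\left(T,O \right)} = 5 + O + T$ ($f{\left(T,O \right)} = \left(O + T\right) + 5 = 5 + O + T$)
$o{\left(J \right)} = \sqrt{10 + 2 J}$ ($o{\left(J \right)} = \sqrt{\left(5 + 5 + J\right) + J} = \sqrt{\left(10 + J\right) + J} = \sqrt{10 + 2 J}$)
$-36 + o{\left(12 \right)} = -36 + \sqrt{10 + 2 \cdot 12} = -36 + \sqrt{10 + 24} = -36 + \sqrt{34}$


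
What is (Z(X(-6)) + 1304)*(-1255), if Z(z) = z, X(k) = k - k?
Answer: -1636520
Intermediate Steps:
X(k) = 0
(Z(X(-6)) + 1304)*(-1255) = (0 + 1304)*(-1255) = 1304*(-1255) = -1636520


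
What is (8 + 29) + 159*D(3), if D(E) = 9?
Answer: 1468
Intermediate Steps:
(8 + 29) + 159*D(3) = (8 + 29) + 159*9 = 37 + 1431 = 1468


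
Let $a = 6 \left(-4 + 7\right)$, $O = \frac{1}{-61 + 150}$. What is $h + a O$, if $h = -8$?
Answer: $- \frac{694}{89} \approx -7.7978$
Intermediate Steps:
$O = \frac{1}{89} \approx 0.011236$
$a = 18$ ($a = 6 \cdot 3 = 18$)
$h + a O = -8 + 18 \cdot \frac{1}{89} = -8 + \frac{18}{89} = - \frac{694}{89}$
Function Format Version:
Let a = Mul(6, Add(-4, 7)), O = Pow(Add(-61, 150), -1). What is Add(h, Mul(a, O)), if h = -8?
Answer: Rational(-694, 89) ≈ -7.7978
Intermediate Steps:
O = Rational(1, 89) (O = Pow(89, -1) = Rational(1, 89) ≈ 0.011236)
a = 18 (a = Mul(6, 3) = 18)
Add(h, Mul(a, O)) = Add(-8, Mul(18, Rational(1, 89))) = Add(-8, Rational(18, 89)) = Rational(-694, 89)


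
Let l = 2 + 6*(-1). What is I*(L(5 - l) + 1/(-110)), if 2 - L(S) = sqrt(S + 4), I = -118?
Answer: -12921/55 + 118*sqrt(13) ≈ 190.53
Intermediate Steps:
l = -4 (l = 2 - 6 = -4)
L(S) = 2 - sqrt(4 + S) (L(S) = 2 - sqrt(S + 4) = 2 - sqrt(4 + S))
I*(L(5 - l) + 1/(-110)) = -118*((2 - sqrt(4 + (5 - 1*(-4)))) + 1/(-110)) = -118*((2 - sqrt(4 + (5 + 4))) - 1/110) = -118*((2 - sqrt(4 + 9)) - 1/110) = -118*((2 - sqrt(13)) - 1/110) = -118*(219/110 - sqrt(13)) = -12921/55 + 118*sqrt(13)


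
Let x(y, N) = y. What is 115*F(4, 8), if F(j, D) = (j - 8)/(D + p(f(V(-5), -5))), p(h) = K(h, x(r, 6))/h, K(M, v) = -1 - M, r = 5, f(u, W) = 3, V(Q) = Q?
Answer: -69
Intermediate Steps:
p(h) = (-1 - h)/h
F(j, D) = (-8 + j)/(-4/3 + D) (F(j, D) = (j - 8)/(D + (-1 - 1*3)/3) = (-8 + j)/(D + (-1 - 3)/3) = (-8 + j)/(D + (1/3)*(-4)) = (-8 + j)/(D - 4/3) = (-8 + j)/(-4/3 + D))
115*F(4, 8) = 115*(3*(-8 + 4)/(-4 + 3*8)) = 115*(3*(-4)/(-4 + 24)) = 115*(3*(-4)/20) = 115*(3*(1/20)*(-4)) = 115*(-3/5) = -69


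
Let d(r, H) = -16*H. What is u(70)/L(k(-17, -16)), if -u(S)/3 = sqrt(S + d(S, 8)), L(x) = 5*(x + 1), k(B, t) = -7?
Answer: I*sqrt(58)/10 ≈ 0.76158*I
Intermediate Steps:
L(x) = 5 + 5*x (L(x) = 5*(1 + x) = 5 + 5*x)
u(S) = -3*sqrt(-128 + S) (u(S) = -3*sqrt(S - 16*8) = -3*sqrt(S - 128) = -3*sqrt(-128 + S))
u(70)/L(k(-17, -16)) = (-3*sqrt(-128 + 70))/(5 + 5*(-7)) = (-3*I*sqrt(58))/(5 - 35) = -3*I*sqrt(58)/(-30) = -3*I*sqrt(58)*(-1/30) = I*sqrt(58)/10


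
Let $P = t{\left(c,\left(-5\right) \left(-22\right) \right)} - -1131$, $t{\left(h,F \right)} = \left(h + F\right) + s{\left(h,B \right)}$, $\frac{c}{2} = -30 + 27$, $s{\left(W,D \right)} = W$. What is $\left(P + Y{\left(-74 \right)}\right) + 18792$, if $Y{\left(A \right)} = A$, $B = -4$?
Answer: $19947$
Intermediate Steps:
$c = -6$ ($c = 2 \left(-30 + 27\right) = 2 \left(-3\right) = -6$)
$t{\left(h,F \right)} = F + 2 h$ ($t{\left(h,F \right)} = \left(h + F\right) + h = \left(F + h\right) + h = F + 2 h$)
$P = 1229$ ($P = \left(\left(-5\right) \left(-22\right) + 2 \left(-6\right)\right) - -1131 = \left(110 - 12\right) + 1131 = 98 + 1131 = 1229$)
$\left(P + Y{\left(-74 \right)}\right) + 18792 = \left(1229 - 74\right) + 18792 = 1155 + 18792 = 19947$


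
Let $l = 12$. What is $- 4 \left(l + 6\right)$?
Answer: $-72$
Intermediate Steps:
$- 4 \left(l + 6\right) = - 4 \left(12 + 6\right) = \left(-4\right) 18 = -72$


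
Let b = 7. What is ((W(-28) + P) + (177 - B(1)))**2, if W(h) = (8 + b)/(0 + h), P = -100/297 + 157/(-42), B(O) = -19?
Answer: 2533174644025/69155856 ≈ 36630.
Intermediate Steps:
P = -16943/4158 (P = -100*1/297 + 157*(-1/42) = -100/297 - 157/42 = -16943/4158 ≈ -4.0748)
W(h) = 15/h (W(h) = (8 + 7)/(0 + h) = 15/h)
((W(-28) + P) + (177 - B(1)))**2 = ((15/(-28) - 16943/4158) + (177 - 1*(-19)))**2 = ((15*(-1/28) - 16943/4158) + (177 + 19))**2 = ((-15/28 - 16943/4158) + 196)**2 = (-38341/8316 + 196)**2 = (1591595/8316)**2 = 2533174644025/69155856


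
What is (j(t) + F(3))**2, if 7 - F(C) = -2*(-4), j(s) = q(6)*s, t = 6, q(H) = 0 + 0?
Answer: 1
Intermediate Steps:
q(H) = 0
j(s) = 0 (j(s) = 0*s = 0)
F(C) = -1 (F(C) = 7 - (-2)*(-4) = 7 - 1*8 = 7 - 8 = -1)
(j(t) + F(3))**2 = (0 - 1)**2 = (-1)**2 = 1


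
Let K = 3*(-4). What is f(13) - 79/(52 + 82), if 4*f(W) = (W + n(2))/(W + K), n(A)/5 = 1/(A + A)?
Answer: 3187/1072 ≈ 2.9729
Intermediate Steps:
n(A) = 5/(2*A) (n(A) = 5/(A + A) = 5/((2*A)) = 5*(1/(2*A)) = 5/(2*A))
K = -12
f(W) = (5/4 + W)/(4*(-12 + W)) (f(W) = ((W + (5/2)/2)/(W - 12))/4 = ((W + (5/2)*(1/2))/(-12 + W))/4 = ((W + 5/4)/(-12 + W))/4 = ((5/4 + W)/(-12 + W))/4 = (5/4 + W)/(4*(-12 + W)))
f(13) - 79/(52 + 82) = (5 + 4*13)/(16*(-12 + 13)) - 79/(52 + 82) = (1/16)*(5 + 52)/1 - 79/134 = (1/16)*1*57 - 79*1/134 = 57/16 - 79/134 = 3187/1072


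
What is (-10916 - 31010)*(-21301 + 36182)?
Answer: -623900806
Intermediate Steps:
(-10916 - 31010)*(-21301 + 36182) = -41926*14881 = -623900806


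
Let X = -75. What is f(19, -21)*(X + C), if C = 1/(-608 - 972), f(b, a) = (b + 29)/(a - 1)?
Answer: 711006/4345 ≈ 163.64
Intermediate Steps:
f(b, a) = (29 + b)/(-1 + a)
C = -1/1580 (C = 1/(-1580) = -1/1580 ≈ -0.00063291)
f(19, -21)*(X + C) = ((29 + 19)/(-1 - 21))*(-75 - 1/1580) = (48/(-22))*(-118501/1580) = -1/22*48*(-118501/1580) = -24/11*(-118501/1580) = 711006/4345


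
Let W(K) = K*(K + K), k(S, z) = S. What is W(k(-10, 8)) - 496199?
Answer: -495999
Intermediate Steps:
W(K) = 2*K² (W(K) = K*(2*K) = 2*K²)
W(k(-10, 8)) - 496199 = 2*(-10)² - 496199 = 2*100 - 496199 = 200 - 496199 = -495999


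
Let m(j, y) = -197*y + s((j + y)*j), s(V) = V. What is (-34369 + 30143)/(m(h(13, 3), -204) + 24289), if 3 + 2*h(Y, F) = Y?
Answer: -2113/31741 ≈ -0.066570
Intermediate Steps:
h(Y, F) = -3/2 + Y/2
m(j, y) = -197*y + j*(j + y) (m(j, y) = -197*y + (j + y)*j = -197*y + j*(j + y))
(-34369 + 30143)/(m(h(13, 3), -204) + 24289) = (-34369 + 30143)/((-197*(-204) + (-3/2 + (½)*13)*((-3/2 + (½)*13) - 204)) + 24289) = -4226/((40188 + (-3/2 + 13/2)*((-3/2 + 13/2) - 204)) + 24289) = -4226/((40188 + 5*(5 - 204)) + 24289) = -4226/((40188 + 5*(-199)) + 24289) = -4226/((40188 - 995) + 24289) = -4226/(39193 + 24289) = -4226/63482 = -4226*1/63482 = -2113/31741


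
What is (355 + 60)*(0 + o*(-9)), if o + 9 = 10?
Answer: -3735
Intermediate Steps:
o = 1 (o = -9 + 10 = 1)
(355 + 60)*(0 + o*(-9)) = (355 + 60)*(0 + 1*(-9)) = 415*(0 - 9) = 415*(-9) = -3735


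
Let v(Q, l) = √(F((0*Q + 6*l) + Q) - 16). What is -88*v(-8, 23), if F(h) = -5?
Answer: -88*I*√21 ≈ -403.27*I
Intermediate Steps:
v(Q, l) = I*√21 (v(Q, l) = √(-5 - 16) = √(-21) = I*√21)
-88*v(-8, 23) = -88*I*√21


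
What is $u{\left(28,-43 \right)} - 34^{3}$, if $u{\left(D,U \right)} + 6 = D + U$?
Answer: $-39325$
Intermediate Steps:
$u{\left(D,U \right)} = -6 + D + U$ ($u{\left(D,U \right)} = -6 + \left(D + U\right) = -6 + D + U$)
$u{\left(28,-43 \right)} - 34^{3} = \left(-6 + 28 - 43\right) - 34^{3} = -21 - 39304 = -39325$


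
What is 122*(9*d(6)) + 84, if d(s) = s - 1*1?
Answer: 5574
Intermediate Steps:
d(s) = -1 + s (d(s) = s - 1 = -1 + s)
122*(9*d(6)) + 84 = 122*(9*(-1 + 6)) + 84 = 122*(9*5) + 84 = 122*45 + 84 = 5490 + 84 = 5574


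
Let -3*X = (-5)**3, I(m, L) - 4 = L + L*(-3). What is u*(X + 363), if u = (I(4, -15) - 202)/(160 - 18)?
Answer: -33992/71 ≈ -478.76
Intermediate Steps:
I(m, L) = 4 - 2*L (I(m, L) = 4 + (L + L*(-3)) = 4 + (L - 3*L) = 4 - 2*L)
u = -84/71 (u = ((4 - 2*(-15)) - 202)/(160 - 18) = ((4 + 30) - 202)/142 = (34 - 202)*(1/142) = -168*1/142 = -84/71 ≈ -1.1831)
X = 125/3 (X = -1/3*(-5)**3 = -1/3*(-125) = 125/3 ≈ 41.667)
u*(X + 363) = -84*(125/3 + 363)/71 = -84/71*1214/3 = -33992/71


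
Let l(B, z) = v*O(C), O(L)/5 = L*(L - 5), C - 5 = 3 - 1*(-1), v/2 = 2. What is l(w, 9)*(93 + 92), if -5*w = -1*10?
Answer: 133200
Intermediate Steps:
v = 4 (v = 2*2 = 4)
C = 9 (C = 5 + (3 - 1*(-1)) = 5 + (3 + 1) = 5 + 4 = 9)
w = 2 (w = -(-1)*10/5 = -⅕*(-10) = 2)
O(L) = 5*L*(-5 + L) (O(L) = 5*(L*(L - 5)) = 5*(L*(-5 + L)) = 5*L*(-5 + L))
l(B, z) = 720 (l(B, z) = 4*(5*9*(-5 + 9)) = 4*(5*9*4) = 4*180 = 720)
l(w, 9)*(93 + 92) = 720*(93 + 92) = 720*185 = 133200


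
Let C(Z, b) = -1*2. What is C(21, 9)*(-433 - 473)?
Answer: 1812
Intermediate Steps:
C(Z, b) = -2
C(21, 9)*(-433 - 473) = -2*(-433 - 473) = -2*(-906) = 1812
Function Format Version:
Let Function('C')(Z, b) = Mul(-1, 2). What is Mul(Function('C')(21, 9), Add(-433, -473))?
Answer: 1812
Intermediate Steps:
Function('C')(Z, b) = -2
Mul(Function('C')(21, 9), Add(-433, -473)) = Mul(-2, Add(-433, -473)) = Mul(-2, -906) = 1812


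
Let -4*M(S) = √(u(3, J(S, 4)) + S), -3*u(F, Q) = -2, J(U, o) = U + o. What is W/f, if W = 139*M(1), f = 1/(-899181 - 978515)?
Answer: 65249936*√15/3 ≈ 8.4237e+7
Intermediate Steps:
u(F, Q) = ⅔ (u(F, Q) = -⅓*(-2) = ⅔)
f = -1/1877696 (f = 1/(-1877696) = -1/1877696 ≈ -5.3257e-7)
M(S) = -√(⅔ + S)/4
W = -139*√15/12 (W = 139*(-√(6 + 9*1)/12) = 139*(-√(6 + 9)/12) = 139*(-√15/12) = -139*√15/12 ≈ -44.862)
W/f = (-139*√15/12)/(-1/1877696) = -139*√15/12*(-1877696) = 65249936*√15/3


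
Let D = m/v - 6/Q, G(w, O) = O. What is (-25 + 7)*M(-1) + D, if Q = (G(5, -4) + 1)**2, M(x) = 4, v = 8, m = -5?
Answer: -1759/24 ≈ -73.292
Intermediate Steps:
Q = 9 (Q = (-4 + 1)**2 = (-3)**2 = 9)
D = -31/24 (D = -5/8 - 6/9 = -5*1/8 - 6*1/9 = -5/8 - 2/3 = -31/24 ≈ -1.2917)
(-25 + 7)*M(-1) + D = (-25 + 7)*4 - 31/24 = -18*4 - 31/24 = -72 - 31/24 = -1759/24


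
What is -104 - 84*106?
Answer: -9008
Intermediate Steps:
-104 - 84*106 = -104 - 8904 = -9008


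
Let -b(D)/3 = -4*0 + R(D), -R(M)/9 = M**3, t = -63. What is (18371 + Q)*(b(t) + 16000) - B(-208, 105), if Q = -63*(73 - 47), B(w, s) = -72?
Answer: -112701256105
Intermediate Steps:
R(M) = -9*M**3
b(D) = 27*D**3 (b(D) = -3*(-4*0 - 9*D**3) = -3*(0 - 9*D**3) = -(-27)*D**3 = 27*D**3)
Q = -1638 (Q = -63*26 = -1638)
(18371 + Q)*(b(t) + 16000) - B(-208, 105) = (18371 - 1638)*(27*(-63)**3 + 16000) - 1*(-72) = 16733*(27*(-250047) + 16000) + 72 = 16733*(-6751269 + 16000) + 72 = 16733*(-6735269) + 72 = -112701256177 + 72 = -112701256105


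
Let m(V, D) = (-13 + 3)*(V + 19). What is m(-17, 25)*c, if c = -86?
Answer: 1720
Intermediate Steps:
m(V, D) = -190 - 10*V (m(V, D) = -10*(19 + V) = -190 - 10*V)
m(-17, 25)*c = (-190 - 10*(-17))*(-86) = (-190 + 170)*(-86) = -20*(-86) = 1720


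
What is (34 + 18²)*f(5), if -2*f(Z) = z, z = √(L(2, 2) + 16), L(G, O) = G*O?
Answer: -358*√5 ≈ -800.51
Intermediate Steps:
z = 2*√5 (z = √(2*2 + 16) = √(4 + 16) = √20 = 2*√5 ≈ 4.4721)
f(Z) = -√5
(34 + 18²)*f(5) = (34 + 18²)*(-√5) = (34 + 324)*(-√5) = 358*(-√5) = -358*√5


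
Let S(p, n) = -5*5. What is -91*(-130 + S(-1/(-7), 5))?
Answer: 14105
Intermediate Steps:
S(p, n) = -25
-91*(-130 + S(-1/(-7), 5)) = -91*(-130 - 25) = -91*(-155) = 14105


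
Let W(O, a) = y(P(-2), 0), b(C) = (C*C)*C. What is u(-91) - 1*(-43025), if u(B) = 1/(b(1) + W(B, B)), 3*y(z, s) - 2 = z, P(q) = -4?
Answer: 43028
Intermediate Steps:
b(C) = C³ (b(C) = C²*C = C³)
y(z, s) = ⅔ + z/3
W(O, a) = -⅔ (W(O, a) = ⅔ + (⅓)*(-4) = ⅔ - 4/3 = -⅔)
u(B) = 3 (u(B) = 1/(1³ - ⅔) = 1/(1 - ⅔) = 1/(⅓) = 3)
u(-91) - 1*(-43025) = 3 - 1*(-43025) = 3 + 43025 = 43028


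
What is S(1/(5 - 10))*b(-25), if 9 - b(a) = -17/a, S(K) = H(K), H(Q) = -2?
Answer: -416/25 ≈ -16.640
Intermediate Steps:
S(K) = -2
b(a) = 9 + 17/a (b(a) = 9 - (-17)/a = 9 + 17/a)
S(1/(5 - 10))*b(-25) = -2*(9 + 17/(-25)) = -2*(9 + 17*(-1/25)) = -2*(9 - 17/25) = -2*208/25 = -416/25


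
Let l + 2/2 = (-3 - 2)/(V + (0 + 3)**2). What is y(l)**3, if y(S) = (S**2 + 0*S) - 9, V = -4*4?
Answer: -83453453/117649 ≈ -709.34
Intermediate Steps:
V = -16
l = -2/7 (l = -1 + (-3 - 2)/(-16 + (0 + 3)**2) = -1 - 5/(-16 + 3**2) = -1 - 5/(-16 + 9) = -1 - 5/(-7) = -1 - 5*(-1/7) = -1 + 5/7 = -2/7 ≈ -0.28571)
y(S) = -9 + S**2 (y(S) = (S**2 + 0) - 9 = S**2 - 9 = -9 + S**2)
y(l)**3 = (-9 + (-2/7)**2)**3 = (-9 + 4/49)**3 = (-437/49)**3 = -83453453/117649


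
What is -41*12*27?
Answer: -13284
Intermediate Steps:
-41*12*27 = -492*27 = -13284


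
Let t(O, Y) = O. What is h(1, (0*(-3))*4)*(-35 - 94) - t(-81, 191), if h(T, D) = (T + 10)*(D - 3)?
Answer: 4338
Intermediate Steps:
h(T, D) = (-3 + D)*(10 + T) (h(T, D) = (10 + T)*(-3 + D) = (-3 + D)*(10 + T))
h(1, (0*(-3))*4)*(-35 - 94) - t(-81, 191) = (-30 - 3*1 + 10*((0*(-3))*4) + ((0*(-3))*4)*1)*(-35 - 94) - 1*(-81) = (-30 - 3 + 10*(0*4) + (0*4)*1)*(-129) + 81 = (-30 - 3 + 10*0 + 0*1)*(-129) + 81 = (-30 - 3 + 0 + 0)*(-129) + 81 = -33*(-129) + 81 = 4257 + 81 = 4338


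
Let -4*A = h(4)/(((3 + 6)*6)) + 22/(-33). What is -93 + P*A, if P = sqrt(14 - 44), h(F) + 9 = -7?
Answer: -93 + 13*I*sqrt(30)/54 ≈ -93.0 + 1.3186*I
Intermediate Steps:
h(F) = -16 (h(F) = -9 - 7 = -16)
A = 13/54 (A = -(-16*1/(6*(3 + 6)) + 22/(-33))/4 = -(-16/(9*6) + 22*(-1/33))/4 = -(-16/54 - 2/3)/4 = -(-16*1/54 - 2/3)/4 = -(-8/27 - 2/3)/4 = -1/4*(-26/27) = 13/54 ≈ 0.24074)
P = I*sqrt(30) (P = sqrt(-30) = I*sqrt(30) ≈ 5.4772*I)
-93 + P*A = -93 + (I*sqrt(30))*(13/54) = -93 + 13*I*sqrt(30)/54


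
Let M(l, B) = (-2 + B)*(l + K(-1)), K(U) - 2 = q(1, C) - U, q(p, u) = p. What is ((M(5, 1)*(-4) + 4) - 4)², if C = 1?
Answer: 1296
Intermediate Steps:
K(U) = 3 - U (K(U) = 2 + (1 - U) = 3 - U)
M(l, B) = (-2 + B)*(4 + l) (M(l, B) = (-2 + B)*(l + (3 - 1*(-1))) = (-2 + B)*(l + (3 + 1)) = (-2 + B)*(l + 4) = (-2 + B)*(4 + l))
((M(5, 1)*(-4) + 4) - 4)² = (((-8 - 2*5 + 4*1 + 1*5)*(-4) + 4) - 4)² = (((-8 - 10 + 4 + 5)*(-4) + 4) - 4)² = ((-9*(-4) + 4) - 4)² = ((36 + 4) - 4)² = (40 - 4)² = 36² = 1296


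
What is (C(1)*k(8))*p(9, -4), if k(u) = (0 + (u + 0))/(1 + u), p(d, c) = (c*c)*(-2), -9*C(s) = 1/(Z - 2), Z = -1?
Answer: -256/243 ≈ -1.0535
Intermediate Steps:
C(s) = 1/27 (C(s) = -1/(9*(-1 - 2)) = -1/9/(-3) = -1/9*(-1/3) = 1/27)
p(d, c) = -2*c**2 (p(d, c) = c**2*(-2) = -2*c**2)
k(u) = u/(1 + u) (k(u) = (0 + u)/(1 + u) = u/(1 + u))
(C(1)*k(8))*p(9, -4) = ((8/(1 + 8))/27)*(-2*(-4)**2) = ((8/9)/27)*(-2*16) = ((8*(1/9))/27)*(-32) = ((1/27)*(8/9))*(-32) = (8/243)*(-32) = -256/243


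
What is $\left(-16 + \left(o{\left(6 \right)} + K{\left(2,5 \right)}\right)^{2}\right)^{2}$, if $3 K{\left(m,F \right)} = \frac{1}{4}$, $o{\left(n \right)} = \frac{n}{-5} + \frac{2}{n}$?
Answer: $\frac{3068162881}{12960000} \approx 236.74$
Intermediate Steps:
$o{\left(n \right)} = \frac{2}{n} - \frac{n}{5}$ ($o{\left(n \right)} = n \left(- \frac{1}{5}\right) + \frac{2}{n} = - \frac{n}{5} + \frac{2}{n} = \frac{2}{n} - \frac{n}{5}$)
$K{\left(m,F \right)} = \frac{1}{12}$ ($K{\left(m,F \right)} = \frac{1}{3 \cdot 4} = \frac{1}{3} \cdot \frac{1}{4} = \frac{1}{12}$)
$\left(-16 + \left(o{\left(6 \right)} + K{\left(2,5 \right)}\right)^{2}\right)^{2} = \left(-16 + \left(\left(\frac{2}{6} - \frac{6}{5}\right) + \frac{1}{12}\right)^{2}\right)^{2} = \left(-16 + \left(\left(2 \cdot \frac{1}{6} - \frac{6}{5}\right) + \frac{1}{12}\right)^{2}\right)^{2} = \left(-16 + \left(\left(\frac{1}{3} - \frac{6}{5}\right) + \frac{1}{12}\right)^{2}\right)^{2} = \left(-16 + \left(- \frac{13}{15} + \frac{1}{12}\right)^{2}\right)^{2} = \left(-16 + \left(- \frac{47}{60}\right)^{2}\right)^{2} = \left(-16 + \frac{2209}{3600}\right)^{2} = \left(- \frac{55391}{3600}\right)^{2} = \frac{3068162881}{12960000}$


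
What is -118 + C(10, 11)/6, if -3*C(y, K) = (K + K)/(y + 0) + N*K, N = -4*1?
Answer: -10411/90 ≈ -115.68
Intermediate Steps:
N = -4
C(y, K) = 4*K/3 - 2*K/(3*y) (C(y, K) = -((K + K)/(y + 0) - 4*K)/3 = -((2*K)/y - 4*K)/3 = -(2*K/y - 4*K)/3 = -(-4*K + 2*K/y)/3 = 4*K/3 - 2*K/(3*y))
-118 + C(10, 11)/6 = -118 + ((⅔)*11*(-1 + 2*10)/10)/6 = -118 + ((⅔)*11*(⅒)*(-1 + 20))/6 = -118 + ((⅔)*11*(⅒)*19)/6 = -118 + (⅙)*(209/15) = -118 + 209/90 = -10411/90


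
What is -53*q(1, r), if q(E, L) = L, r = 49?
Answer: -2597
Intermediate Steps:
-53*q(1, r) = -53*49 = -2597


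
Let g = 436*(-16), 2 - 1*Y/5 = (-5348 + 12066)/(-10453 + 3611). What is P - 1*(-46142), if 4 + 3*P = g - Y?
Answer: 449625761/10263 ≈ 43810.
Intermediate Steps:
Y = 51005/3421 (Y = 10 - 5*(-5348 + 12066)/(-10453 + 3611) = 10 - 33590/(-6842) = 10 - 33590*(-1)/6842 = 10 - 5*(-3359/3421) = 10 + 16795/3421 = 51005/3421 ≈ 14.909)
g = -6976
P = -23929585/10263 (P = -4/3 + (-6976 - 1*51005/3421)/3 = -4/3 + (-6976 - 51005/3421)/3 = -4/3 + (1/3)*(-23915901/3421) = -4/3 - 7971967/3421 = -23929585/10263 ≈ -2331.6)
P - 1*(-46142) = -23929585/10263 - 1*(-46142) = -23929585/10263 + 46142 = 449625761/10263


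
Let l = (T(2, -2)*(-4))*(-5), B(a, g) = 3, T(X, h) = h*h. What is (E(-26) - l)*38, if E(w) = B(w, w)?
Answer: -2926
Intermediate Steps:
T(X, h) = h**2
E(w) = 3
l = 80 (l = ((-2)**2*(-4))*(-5) = (4*(-4))*(-5) = -16*(-5) = 80)
(E(-26) - l)*38 = (3 - 1*80)*38 = (3 - 80)*38 = -77*38 = -2926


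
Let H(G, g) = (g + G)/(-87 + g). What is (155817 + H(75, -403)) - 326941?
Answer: -41925216/245 ≈ -1.7112e+5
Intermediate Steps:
H(G, g) = (G + g)/(-87 + g)
(155817 + H(75, -403)) - 326941 = (155817 + (75 - 403)/(-87 - 403)) - 326941 = (155817 - 328/(-490)) - 326941 = (155817 - 1/490*(-328)) - 326941 = (155817 + 164/245) - 326941 = 38175329/245 - 326941 = -41925216/245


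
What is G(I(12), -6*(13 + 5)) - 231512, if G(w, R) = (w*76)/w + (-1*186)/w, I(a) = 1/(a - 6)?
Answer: -232552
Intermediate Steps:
I(a) = 1/(-6 + a)
G(w, R) = 76 - 186/w (G(w, R) = (76*w)/w - 186/w = 76 - 186/w)
G(I(12), -6*(13 + 5)) - 231512 = (76 - 186/(1/(-6 + 12))) - 231512 = (76 - 186/(1/6)) - 231512 = (76 - 186/1/6) - 231512 = (76 - 186*6) - 231512 = (76 - 1116) - 231512 = -1040 - 231512 = -232552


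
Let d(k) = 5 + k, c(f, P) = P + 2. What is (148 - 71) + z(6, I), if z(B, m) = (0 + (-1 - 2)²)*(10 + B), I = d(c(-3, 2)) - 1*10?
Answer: 221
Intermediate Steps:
c(f, P) = 2 + P
I = -1 (I = (5 + (2 + 2)) - 1*10 = (5 + 4) - 10 = 9 - 10 = -1)
z(B, m) = 90 + 9*B (z(B, m) = (0 + (-3)²)*(10 + B) = (0 + 9)*(10 + B) = 9*(10 + B) = 90 + 9*B)
(148 - 71) + z(6, I) = (148 - 71) + (90 + 9*6) = 77 + (90 + 54) = 77 + 144 = 221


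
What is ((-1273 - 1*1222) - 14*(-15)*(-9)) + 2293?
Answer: -2092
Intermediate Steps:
((-1273 - 1*1222) - 14*(-15)*(-9)) + 2293 = ((-1273 - 1222) + 210*(-9)) + 2293 = (-2495 - 1890) + 2293 = -4385 + 2293 = -2092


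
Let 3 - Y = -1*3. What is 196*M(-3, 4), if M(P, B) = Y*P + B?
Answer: -2744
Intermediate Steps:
Y = 6 (Y = 3 - (-1)*3 = 3 - 1*(-3) = 3 + 3 = 6)
M(P, B) = B + 6*P (M(P, B) = 6*P + B = B + 6*P)
196*M(-3, 4) = 196*(4 + 6*(-3)) = 196*(4 - 18) = 196*(-14) = -2744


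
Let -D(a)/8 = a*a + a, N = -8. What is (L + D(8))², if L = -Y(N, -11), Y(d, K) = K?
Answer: 319225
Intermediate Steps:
D(a) = -8*a - 8*a² (D(a) = -8*(a*a + a) = -8*(a² + a) = -8*(a + a²) = -8*a - 8*a²)
L = 11 (L = -1*(-11) = 11)
(L + D(8))² = (11 - 8*8*(1 + 8))² = (11 - 8*8*9)² = (11 - 576)² = (-565)² = 319225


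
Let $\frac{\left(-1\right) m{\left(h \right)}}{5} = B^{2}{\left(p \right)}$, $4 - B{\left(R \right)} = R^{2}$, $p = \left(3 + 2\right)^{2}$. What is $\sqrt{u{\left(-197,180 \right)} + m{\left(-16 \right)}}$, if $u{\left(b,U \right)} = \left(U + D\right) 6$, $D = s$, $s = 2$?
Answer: $i \sqrt{1927113} \approx 1388.2 i$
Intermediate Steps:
$p = 25$ ($p = 5^{2} = 25$)
$B{\left(R \right)} = 4 - R^{2}$
$D = 2$
$u{\left(b,U \right)} = 12 + 6 U$ ($u{\left(b,U \right)} = \left(U + 2\right) 6 = \left(2 + U\right) 6 = 12 + 6 U$)
$m{\left(h \right)} = -1928205$ ($m{\left(h \right)} = - 5 \left(4 - 25^{2}\right)^{2} = - 5 \left(4 - 625\right)^{2} = - 5 \left(-621\right)^{2} = \left(-5\right) 385641 = -1928205$)
$\sqrt{u{\left(-197,180 \right)} + m{\left(-16 \right)}} = \sqrt{\left(12 + 6 \cdot 180\right) - 1928205} = \sqrt{\left(12 + 1080\right) - 1928205} = \sqrt{1092 - 1928205} = \sqrt{-1927113} = i \sqrt{1927113}$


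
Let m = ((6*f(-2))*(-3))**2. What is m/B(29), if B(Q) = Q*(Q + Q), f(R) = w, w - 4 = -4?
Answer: 0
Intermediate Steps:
w = 0 (w = 4 - 4 = 0)
f(R) = 0
B(Q) = 2*Q**2 (B(Q) = Q*(2*Q) = 2*Q**2)
m = 0 (m = ((6*0)*(-3))**2 = (0*(-3))**2 = 0**2 = 0)
m/B(29) = 0/((2*29**2)) = 0/((2*841)) = 0/1682 = 0*(1/1682) = 0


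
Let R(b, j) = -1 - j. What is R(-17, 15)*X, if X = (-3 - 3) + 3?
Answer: 48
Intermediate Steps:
X = -3 (X = -6 + 3 = -3)
R(-17, 15)*X = (-1 - 1*15)*(-3) = (-1 - 15)*(-3) = -16*(-3) = 48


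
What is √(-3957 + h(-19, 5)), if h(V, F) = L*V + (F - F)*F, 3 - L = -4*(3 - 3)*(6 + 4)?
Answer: 3*I*√446 ≈ 63.356*I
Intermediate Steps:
L = 3 (L = 3 - (-4)*(3 - 3)*(6 + 4) = 3 - (-4)*0*10 = 3 - (-4)*0 = 3 - 1*0 = 3 + 0 = 3)
h(V, F) = 3*V (h(V, F) = 3*V + (F - F)*F = 3*V + 0*F = 3*V + 0 = 3*V)
√(-3957 + h(-19, 5)) = √(-3957 + 3*(-19)) = √(-3957 - 57) = √(-4014) = 3*I*√446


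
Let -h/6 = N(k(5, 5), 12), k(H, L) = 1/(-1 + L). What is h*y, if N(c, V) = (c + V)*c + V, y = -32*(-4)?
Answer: -11568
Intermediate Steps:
y = 128
N(c, V) = V + c*(V + c) (N(c, V) = (V + c)*c + V = c*(V + c) + V = V + c*(V + c))
h = -723/8 (h = -6*(12 + (1/(-1 + 5))² + 12/(-1 + 5)) = -6*(12 + (1/4)² + 12/4) = -6*(12 + (¼)² + 12*(¼)) = -6*(12 + 1/16 + 3) = -6*241/16 = -723/8 ≈ -90.375)
h*y = -723/8*128 = -11568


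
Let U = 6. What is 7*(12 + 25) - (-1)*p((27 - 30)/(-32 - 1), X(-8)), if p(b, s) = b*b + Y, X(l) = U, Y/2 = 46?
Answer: 42472/121 ≈ 351.01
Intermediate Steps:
Y = 92 (Y = 2*46 = 92)
X(l) = 6
p(b, s) = 92 + b² (p(b, s) = b*b + 92 = b² + 92 = 92 + b²)
7*(12 + 25) - (-1)*p((27 - 30)/(-32 - 1), X(-8)) = 7*(12 + 25) - (-1)*(92 + ((27 - 30)/(-32 - 1))²) = 7*37 - (-1)*(92 + (-3/(-33))²) = 259 - (-1)*(92 + (-3*(-1/33))²) = 259 - (-1)*(92 + (1/11)²) = 259 - (-1)*(92 + 1/121) = 259 - (-1)*11133/121 = 259 - 1*(-11133/121) = 259 + 11133/121 = 42472/121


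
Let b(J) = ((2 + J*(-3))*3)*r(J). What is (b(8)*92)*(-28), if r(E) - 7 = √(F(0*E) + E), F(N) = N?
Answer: 1190112 + 340032*√2 ≈ 1.6710e+6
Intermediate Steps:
r(E) = 7 + √E (r(E) = 7 + √(0*E + E) = 7 + √(0 + E) = 7 + √E)
b(J) = (6 - 9*J)*(7 + √J) (b(J) = ((2 + J*(-3))*3)*(7 + √J) = ((2 - 3*J)*3)*(7 + √J) = (6 - 9*J)*(7 + √J))
(b(8)*92)*(-28) = (-3*(-2 + 3*8)*(7 + √8)*92)*(-28) = (-3*(-2 + 24)*(7 + 2*√2)*92)*(-28) = (-3*22*(7 + 2*√2)*92)*(-28) = ((-462 - 132*√2)*92)*(-28) = (-42504 - 12144*√2)*(-28) = 1190112 + 340032*√2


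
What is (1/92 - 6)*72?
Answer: -9918/23 ≈ -431.22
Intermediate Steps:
(1/92 - 6)*72 = -551/92*72 = -9918/23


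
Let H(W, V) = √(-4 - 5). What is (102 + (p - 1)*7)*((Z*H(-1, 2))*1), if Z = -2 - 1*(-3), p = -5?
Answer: 180*I ≈ 180.0*I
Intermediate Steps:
H(W, V) = 3*I (H(W, V) = √(-9) = 3*I)
Z = 1 (Z = -2 + 3 = 1)
(102 + (p - 1)*7)*((Z*H(-1, 2))*1) = (102 + (-5 - 1)*7)*((1*(3*I))*1) = (102 - 6*7)*((3*I)*1) = (102 - 42)*(3*I) = 60*(3*I) = 180*I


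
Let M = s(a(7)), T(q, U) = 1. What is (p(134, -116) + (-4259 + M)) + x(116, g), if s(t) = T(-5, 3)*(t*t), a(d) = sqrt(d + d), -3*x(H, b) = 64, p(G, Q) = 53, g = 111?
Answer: -12640/3 ≈ -4213.3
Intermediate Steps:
x(H, b) = -64/3 (x(H, b) = -1/3*64 = -64/3)
a(d) = sqrt(2)*sqrt(d) (a(d) = sqrt(2*d) = sqrt(2)*sqrt(d))
s(t) = t**2 (s(t) = 1*(t*t) = 1*t**2 = t**2)
M = 14 (M = (sqrt(2)*sqrt(7))**2 = (sqrt(14))**2 = 14)
(p(134, -116) + (-4259 + M)) + x(116, g) = (53 + (-4259 + 14)) - 64/3 = (53 - 4245) - 64/3 = -4192 - 64/3 = -12640/3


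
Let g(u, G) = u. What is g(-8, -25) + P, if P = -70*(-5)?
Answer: 342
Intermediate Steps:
P = 350
g(-8, -25) + P = -8 + 350 = 342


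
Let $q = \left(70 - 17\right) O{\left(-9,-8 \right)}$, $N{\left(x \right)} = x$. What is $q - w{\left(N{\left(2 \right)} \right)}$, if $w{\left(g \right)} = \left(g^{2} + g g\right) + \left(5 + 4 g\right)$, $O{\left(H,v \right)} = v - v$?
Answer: $-21$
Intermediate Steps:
$O{\left(H,v \right)} = 0$
$w{\left(g \right)} = 5 + 2 g^{2} + 4 g$ ($w{\left(g \right)} = \left(g^{2} + g^{2}\right) + \left(5 + 4 g\right) = 2 g^{2} + \left(5 + 4 g\right) = 5 + 2 g^{2} + 4 g$)
$q = 0$ ($q = \left(70 - 17\right) 0 = 53 \cdot 0 = 0$)
$q - w{\left(N{\left(2 \right)} \right)} = 0 - \left(5 + 2 \cdot 2^{2} + 4 \cdot 2\right) = 0 - \left(5 + 2 \cdot 4 + 8\right) = 0 - \left(5 + 8 + 8\right) = 0 - 21 = -21$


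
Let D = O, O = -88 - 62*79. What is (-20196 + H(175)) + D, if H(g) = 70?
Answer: -25112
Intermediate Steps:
O = -4986 (O = -88 - 4898 = -4986)
D = -4986
(-20196 + H(175)) + D = (-20196 + 70) - 4986 = -20126 - 4986 = -25112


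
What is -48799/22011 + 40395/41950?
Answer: -231596741/184672290 ≈ -1.2541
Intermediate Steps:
-48799/22011 + 40395/41950 = -48799*1/22011 + 40395*(1/41950) = -48799/22011 + 8079/8390 = -231596741/184672290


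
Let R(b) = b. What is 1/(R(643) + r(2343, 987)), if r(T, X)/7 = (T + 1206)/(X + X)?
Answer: 94/61625 ≈ 0.0015254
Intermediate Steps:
r(T, X) = 7*(1206 + T)/(2*X) (r(T, X) = 7*((T + 1206)/(X + X)) = 7*((1206 + T)/((2*X))) = 7*((1206 + T)*(1/(2*X))) = 7*((1206 + T)/(2*X)) = 7*(1206 + T)/(2*X))
1/(R(643) + r(2343, 987)) = 1/(643 + (7/2)*(1206 + 2343)/987) = 1/(643 + (7/2)*(1/987)*3549) = 1/(643 + 1183/94) = 1/(61625/94) = 94/61625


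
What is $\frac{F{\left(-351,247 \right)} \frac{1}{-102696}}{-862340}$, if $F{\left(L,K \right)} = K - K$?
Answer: $0$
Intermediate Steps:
$F{\left(L,K \right)} = 0$
$\frac{F{\left(-351,247 \right)} \frac{1}{-102696}}{-862340} = \frac{0 \frac{1}{-102696}}{-862340} = 0 \left(- \frac{1}{102696}\right) \left(- \frac{1}{862340}\right) = 0 \left(- \frac{1}{862340}\right) = 0$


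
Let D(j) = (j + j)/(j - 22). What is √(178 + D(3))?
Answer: 4*√4009/19 ≈ 13.330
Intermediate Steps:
D(j) = 2*j/(-22 + j) (D(j) = (2*j)/(-22 + j) = 2*j/(-22 + j))
√(178 + D(3)) = √(178 + 2*3/(-22 + 3)) = √(178 + 2*3/(-19)) = √(178 + 2*3*(-1/19)) = √(178 - 6/19) = √(3376/19) = 4*√4009/19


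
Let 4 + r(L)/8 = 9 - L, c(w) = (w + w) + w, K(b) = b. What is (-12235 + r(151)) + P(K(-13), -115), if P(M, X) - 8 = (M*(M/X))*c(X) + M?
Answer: -12901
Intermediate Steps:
c(w) = 3*w (c(w) = 2*w + w = 3*w)
r(L) = 40 - 8*L (r(L) = -32 + 8*(9 - L) = -32 + (72 - 8*L) = 40 - 8*L)
P(M, X) = 8 + M + 3*M**2 (P(M, X) = 8 + ((M*(M/X))*(3*X) + M) = 8 + ((M**2/X)*(3*X) + M) = 8 + (3*M**2 + M) = 8 + (M + 3*M**2) = 8 + M + 3*M**2)
(-12235 + r(151)) + P(K(-13), -115) = (-12235 + (40 - 8*151)) + (8 - 13 + 3*(-13)**2) = (-12235 + (40 - 1208)) + (8 - 13 + 3*169) = (-12235 - 1168) + (8 - 13 + 507) = -13403 + 502 = -12901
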